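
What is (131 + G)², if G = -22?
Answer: 11881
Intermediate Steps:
(131 + G)² = (131 - 22)² = 109² = 11881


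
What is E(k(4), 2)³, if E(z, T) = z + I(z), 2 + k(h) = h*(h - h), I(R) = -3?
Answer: -125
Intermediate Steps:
k(h) = -2 (k(h) = -2 + h*(h - h) = -2 + h*0 = -2 + 0 = -2)
E(z, T) = -3 + z (E(z, T) = z - 3 = -3 + z)
E(k(4), 2)³ = (-3 - 2)³ = (-5)³ = -125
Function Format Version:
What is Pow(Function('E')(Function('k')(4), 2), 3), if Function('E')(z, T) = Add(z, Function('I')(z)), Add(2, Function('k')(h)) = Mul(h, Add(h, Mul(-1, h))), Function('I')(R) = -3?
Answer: -125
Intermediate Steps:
Function('k')(h) = -2 (Function('k')(h) = Add(-2, Mul(h, Add(h, Mul(-1, h)))) = Add(-2, Mul(h, 0)) = Add(-2, 0) = -2)
Function('E')(z, T) = Add(-3, z) (Function('E')(z, T) = Add(z, -3) = Add(-3, z))
Pow(Function('E')(Function('k')(4), 2), 3) = Pow(Add(-3, -2), 3) = Pow(-5, 3) = -125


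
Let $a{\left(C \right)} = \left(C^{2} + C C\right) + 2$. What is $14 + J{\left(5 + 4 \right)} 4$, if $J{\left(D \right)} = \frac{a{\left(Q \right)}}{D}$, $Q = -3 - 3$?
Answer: $\frac{422}{9} \approx 46.889$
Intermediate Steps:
$Q = -6$ ($Q = -3 - 3 = -6$)
$a{\left(C \right)} = 2 + 2 C^{2}$ ($a{\left(C \right)} = \left(C^{2} + C^{2}\right) + 2 = 2 C^{2} + 2 = 2 + 2 C^{2}$)
$J{\left(D \right)} = \frac{74}{D}$ ($J{\left(D \right)} = \frac{2 + 2 \left(-6\right)^{2}}{D} = \frac{2 + 2 \cdot 36}{D} = \frac{2 + 72}{D} = \frac{74}{D}$)
$14 + J{\left(5 + 4 \right)} 4 = 14 + \frac{74}{5 + 4} \cdot 4 = 14 + \frac{74}{9} \cdot 4 = 14 + \frac{296}{9} = \frac{422}{9}$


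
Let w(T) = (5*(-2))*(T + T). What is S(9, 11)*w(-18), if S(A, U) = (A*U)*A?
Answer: 320760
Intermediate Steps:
S(A, U) = U*A²
w(T) = -20*T
S(9, 11)*w(-18) = (11*9²)*(-20*(-18)) = (11*81)*360 = 891*360 = 320760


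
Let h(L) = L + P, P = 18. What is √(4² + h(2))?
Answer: 6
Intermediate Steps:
h(L) = 18 + L (h(L) = L + 18 = 18 + L)
√(4² + h(2)) = √(4² + (18 + 2)) = √(16 + 20) = √36 = 6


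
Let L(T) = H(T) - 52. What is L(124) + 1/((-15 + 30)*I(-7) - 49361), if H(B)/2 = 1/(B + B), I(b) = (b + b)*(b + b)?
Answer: -299276311/5756204 ≈ -51.992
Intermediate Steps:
I(b) = 4*b² (I(b) = (2*b)*(2*b) = 4*b²)
H(B) = 1/B (H(B) = 2/(B + B) = 2/((2*B)) = 2*(1/(2*B)) = 1/B)
L(T) = -52 + 1/T (L(T) = 1/T - 52 = -52 + 1/T)
L(124) + 1/((-15 + 30)*I(-7) - 49361) = (-52 + 1/124) + 1/((-15 + 30)*(4*(-7)²) - 49361) = (-52 + 1/124) + 1/(15*(4*49) - 49361) = -6447/124 + 1/(15*196 - 49361) = -6447/124 + 1/(2940 - 49361) = -6447/124 + 1/(-46421) = -6447/124 - 1/46421 = -299276311/5756204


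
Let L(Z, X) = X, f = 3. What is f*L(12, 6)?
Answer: 18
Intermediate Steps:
f*L(12, 6) = 3*6 = 18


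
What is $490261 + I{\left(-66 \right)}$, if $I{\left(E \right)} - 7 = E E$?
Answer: $494624$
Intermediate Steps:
$I{\left(E \right)} = 7 + E^{2}$ ($I{\left(E \right)} = 7 + E E = 7 + E^{2}$)
$490261 + I{\left(-66 \right)} = 490261 + \left(7 + \left(-66\right)^{2}\right) = 490261 + \left(7 + 4356\right) = 490261 + 4363 = 494624$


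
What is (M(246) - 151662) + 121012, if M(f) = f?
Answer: -30404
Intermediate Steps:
(M(246) - 151662) + 121012 = (246 - 151662) + 121012 = -151416 + 121012 = -30404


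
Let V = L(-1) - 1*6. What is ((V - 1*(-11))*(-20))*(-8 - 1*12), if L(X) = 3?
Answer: 3200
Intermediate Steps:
V = -3 (V = 3 - 1*6 = 3 - 6 = -3)
((V - 1*(-11))*(-20))*(-8 - 1*12) = ((-3 - 1*(-11))*(-20))*(-8 - 1*12) = ((-3 + 11)*(-20))*(-8 - 12) = (8*(-20))*(-20) = -160*(-20) = 3200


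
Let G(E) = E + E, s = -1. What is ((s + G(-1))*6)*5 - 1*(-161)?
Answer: 71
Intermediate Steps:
G(E) = 2*E
((s + G(-1))*6)*5 - 1*(-161) = ((-1 + 2*(-1))*6)*5 - 1*(-161) = ((-1 - 2)*6)*5 + 161 = -3*6*5 + 161 = -18*5 + 161 = -90 + 161 = 71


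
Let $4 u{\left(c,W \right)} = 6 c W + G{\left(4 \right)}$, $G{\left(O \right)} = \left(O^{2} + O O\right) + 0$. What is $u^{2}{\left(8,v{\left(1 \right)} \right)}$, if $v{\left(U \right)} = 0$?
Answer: $64$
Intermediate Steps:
$G{\left(O \right)} = 2 O^{2}$ ($G{\left(O \right)} = \left(O^{2} + O^{2}\right) + 0 = 2 O^{2} + 0 = 2 O^{2}$)
$u{\left(c,W \right)} = 8 + \frac{3 W c}{2}$ ($u{\left(c,W \right)} = \frac{6 c W + 2 \cdot 4^{2}}{4} = \frac{6 W c + 2 \cdot 16}{4} = \frac{6 W c + 32}{4} = \frac{32 + 6 W c}{4} = 8 + \frac{3 W c}{2}$)
$u^{2}{\left(8,v{\left(1 \right)} \right)} = \left(8 + \frac{3}{2} \cdot 0 \cdot 8\right)^{2} = \left(8 + 0\right)^{2} = 8^{2} = 64$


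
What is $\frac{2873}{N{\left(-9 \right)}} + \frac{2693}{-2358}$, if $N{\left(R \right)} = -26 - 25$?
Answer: $- \frac{135527}{2358} \approx -57.475$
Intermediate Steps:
$N{\left(R \right)} = -51$ ($N{\left(R \right)} = -26 - 25 = -51$)
$\frac{2873}{N{\left(-9 \right)}} + \frac{2693}{-2358} = \frac{2873}{-51} + \frac{2693}{-2358} = 2873 \left(- \frac{1}{51}\right) + 2693 \left(- \frac{1}{2358}\right) = - \frac{169}{3} - \frac{2693}{2358} = - \frac{135527}{2358}$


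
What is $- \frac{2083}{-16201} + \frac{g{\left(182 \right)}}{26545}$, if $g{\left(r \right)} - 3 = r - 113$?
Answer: $\frac{56459707}{430055545} \approx 0.13128$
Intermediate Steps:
$g{\left(r \right)} = -110 + r$ ($g{\left(r \right)} = 3 + \left(r - 113\right) = 3 + \left(-113 + r\right) = -110 + r$)
$- \frac{2083}{-16201} + \frac{g{\left(182 \right)}}{26545} = - \frac{2083}{-16201} + \frac{-110 + 182}{26545} = \left(-2083\right) \left(- \frac{1}{16201}\right) + 72 \cdot \frac{1}{26545} = \frac{2083}{16201} + \frac{72}{26545} = \frac{56459707}{430055545}$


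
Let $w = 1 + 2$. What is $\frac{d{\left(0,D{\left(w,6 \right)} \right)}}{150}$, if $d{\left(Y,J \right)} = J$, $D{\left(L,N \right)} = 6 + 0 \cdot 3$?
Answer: $\frac{1}{25} \approx 0.04$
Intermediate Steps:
$w = 3$
$D{\left(L,N \right)} = 6$ ($D{\left(L,N \right)} = 6 + 0 = 6$)
$\frac{d{\left(0,D{\left(w,6 \right)} \right)}}{150} = \frac{6}{150} = 6 \cdot \frac{1}{150} = \frac{1}{25}$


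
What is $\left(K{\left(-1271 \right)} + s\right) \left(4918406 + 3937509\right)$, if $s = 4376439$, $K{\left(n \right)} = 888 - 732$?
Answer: $38758753309425$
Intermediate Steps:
$K{\left(n \right)} = 156$ ($K{\left(n \right)} = 888 - 732 = 156$)
$\left(K{\left(-1271 \right)} + s\right) \left(4918406 + 3937509\right) = \left(156 + 4376439\right) \left(4918406 + 3937509\right) = 4376595 \cdot 8855915 = 38758753309425$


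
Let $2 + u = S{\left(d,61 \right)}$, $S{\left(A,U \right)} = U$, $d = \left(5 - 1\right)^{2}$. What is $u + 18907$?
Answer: $18966$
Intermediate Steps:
$d = 16$ ($d = 4^{2} = 16$)
$u = 59$ ($u = -2 + 61 = 59$)
$u + 18907 = 59 + 18907 = 18966$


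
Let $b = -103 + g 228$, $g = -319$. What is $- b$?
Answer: $72835$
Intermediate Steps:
$b = -72835$ ($b = -103 - 72732 = -72835$)
$- b = \left(-1\right) \left(-72835\right) = 72835$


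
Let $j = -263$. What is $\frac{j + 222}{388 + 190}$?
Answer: $- \frac{41}{578} \approx -0.070934$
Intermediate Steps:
$\frac{j + 222}{388 + 190} = \frac{-263 + 222}{388 + 190} = - \frac{41}{578}$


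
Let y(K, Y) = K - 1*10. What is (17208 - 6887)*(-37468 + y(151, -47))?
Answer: -385251967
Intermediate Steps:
y(K, Y) = -10 + K (y(K, Y) = K - 10 = -10 + K)
(17208 - 6887)*(-37468 + y(151, -47)) = (17208 - 6887)*(-37468 + (-10 + 151)) = 10321*(-37468 + 141) = 10321*(-37327) = -385251967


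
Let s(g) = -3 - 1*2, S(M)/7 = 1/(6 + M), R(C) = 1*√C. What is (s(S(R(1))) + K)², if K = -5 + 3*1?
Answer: 49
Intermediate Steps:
R(C) = √C
S(M) = 7/(6 + M)
s(g) = -5 (s(g) = -3 - 2 = -5)
K = -2 (K = -5 + 3 = -2)
(s(S(R(1))) + K)² = (-5 - 2)² = (-7)² = 49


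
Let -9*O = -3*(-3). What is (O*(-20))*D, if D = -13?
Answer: -260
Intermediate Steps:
O = -1 (O = -(-1)*(-3)/3 = -⅑*9 = -1)
(O*(-20))*D = -1*(-20)*(-13) = 20*(-13) = -260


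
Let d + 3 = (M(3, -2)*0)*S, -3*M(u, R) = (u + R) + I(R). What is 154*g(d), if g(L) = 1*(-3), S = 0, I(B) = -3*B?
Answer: -462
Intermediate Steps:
M(u, R) = -u/3 + 2*R/3 (M(u, R) = -((u + R) - 3*R)/3 = -((R + u) - 3*R)/3 = -(u - 2*R)/3 = -u/3 + 2*R/3)
d = -3 (d = -3 + ((-⅓*3 + (⅔)*(-2))*0)*0 = -3 + ((-1 - 4/3)*0)*0 = -3 - 7/3*0*0 = -3 + 0*0 = -3 + 0 = -3)
g(L) = -3
154*g(d) = 154*(-3) = -462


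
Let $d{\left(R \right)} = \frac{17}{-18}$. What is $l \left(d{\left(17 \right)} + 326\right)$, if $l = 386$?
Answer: $\frac{1129243}{9} \approx 1.2547 \cdot 10^{5}$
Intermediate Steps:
$d{\left(R \right)} = - \frac{17}{18}$ ($d{\left(R \right)} = 17 \left(- \frac{1}{18}\right) = - \frac{17}{18}$)
$l \left(d{\left(17 \right)} + 326\right) = 386 \left(- \frac{17}{18} + 326\right) = 386 \cdot \frac{5851}{18} = \frac{1129243}{9}$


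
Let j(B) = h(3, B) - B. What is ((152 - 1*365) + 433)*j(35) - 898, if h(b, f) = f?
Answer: -898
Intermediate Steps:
j(B) = 0 (j(B) = B - B = 0)
((152 - 1*365) + 433)*j(35) - 898 = ((152 - 1*365) + 433)*0 - 898 = ((152 - 365) + 433)*0 - 898 = (-213 + 433)*0 - 898 = 220*0 - 898 = 0 - 898 = -898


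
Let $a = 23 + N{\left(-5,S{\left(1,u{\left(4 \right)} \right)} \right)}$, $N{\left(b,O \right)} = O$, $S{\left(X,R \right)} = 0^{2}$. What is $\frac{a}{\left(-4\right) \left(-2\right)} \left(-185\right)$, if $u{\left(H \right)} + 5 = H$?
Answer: $- \frac{4255}{8} \approx -531.88$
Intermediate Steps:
$u{\left(H \right)} = -5 + H$
$S{\left(X,R \right)} = 0$
$a = 23$ ($a = 23 + 0 = 23$)
$\frac{a}{\left(-4\right) \left(-2\right)} \left(-185\right) = \frac{23}{\left(-4\right) \left(-2\right)} \left(-185\right) = \frac{23}{8} \left(-185\right) = - \frac{4255}{8}$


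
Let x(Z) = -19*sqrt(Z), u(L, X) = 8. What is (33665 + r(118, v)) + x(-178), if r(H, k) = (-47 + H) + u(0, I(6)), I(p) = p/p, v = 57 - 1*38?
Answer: 33744 - 19*I*sqrt(178) ≈ 33744.0 - 253.49*I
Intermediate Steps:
v = 19 (v = 57 - 38 = 19)
I(p) = 1
r(H, k) = -39 + H (r(H, k) = (-47 + H) + 8 = -39 + H)
(33665 + r(118, v)) + x(-178) = (33665 + (-39 + 118)) - 19*I*sqrt(178) = (33665 + 79) - 19*I*sqrt(178) = 33744 - 19*I*sqrt(178)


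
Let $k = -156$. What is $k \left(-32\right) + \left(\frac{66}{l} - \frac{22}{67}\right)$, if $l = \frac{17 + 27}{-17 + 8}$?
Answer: $\frac{667075}{134} \approx 4978.2$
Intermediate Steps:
$l = - \frac{44}{9}$ ($l = \frac{44}{-9} = 44 \left(- \frac{1}{9}\right) = - \frac{44}{9} \approx -4.8889$)
$k \left(-32\right) + \left(\frac{66}{l} - \frac{22}{67}\right) = \left(-156\right) \left(-32\right) + \left(\frac{66}{- \frac{44}{9}} - \frac{22}{67}\right) = 4992 + \left(66 \left(- \frac{9}{44}\right) - \frac{22}{67}\right) = 4992 - \frac{1853}{134} = \frac{667075}{134}$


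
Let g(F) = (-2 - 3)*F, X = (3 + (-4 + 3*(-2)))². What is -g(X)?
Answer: 245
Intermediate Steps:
X = 49 (X = (3 + (-4 - 6))² = (3 - 10)² = (-7)² = 49)
g(F) = -5*F
-g(X) = -(-5)*49 = -1*(-245) = 245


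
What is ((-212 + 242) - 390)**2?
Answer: 129600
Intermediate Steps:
((-212 + 242) - 390)**2 = (30 - 390)**2 = (-360)**2 = 129600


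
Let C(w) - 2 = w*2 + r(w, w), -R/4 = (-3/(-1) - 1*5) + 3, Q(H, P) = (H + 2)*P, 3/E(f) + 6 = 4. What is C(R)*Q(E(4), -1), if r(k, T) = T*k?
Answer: -5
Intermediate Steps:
E(f) = -3/2 (E(f) = 3/(-6 + 4) = 3/(-2) = 3*(-1/2) = -3/2)
Q(H, P) = P*(2 + H) (Q(H, P) = (2 + H)*P = P*(2 + H))
R = -4 (R = -4*((-3/(-1) - 1*5) + 3) = -4*((-3*(-1) - 5) + 3) = -4*((3 - 5) + 3) = -4*(-2 + 3) = -4*1 = -4)
C(w) = 2 + w**2 + 2*w (C(w) = 2 + (w*2 + w*w) = 2 + (2*w + w**2) = 2 + (w**2 + 2*w) = 2 + w**2 + 2*w)
C(R)*Q(E(4), -1) = (2 + (-4)**2 + 2*(-4))*(-(2 - 3/2)) = (2 + 16 - 8)*(-1*1/2) = 10*(-1/2) = -5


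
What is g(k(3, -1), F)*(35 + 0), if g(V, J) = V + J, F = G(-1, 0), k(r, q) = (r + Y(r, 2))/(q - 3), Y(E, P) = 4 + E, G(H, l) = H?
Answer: -245/2 ≈ -122.50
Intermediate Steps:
k(r, q) = (4 + 2*r)/(-3 + q) (k(r, q) = (r + (4 + r))/(q - 3) = (4 + 2*r)/(-3 + q))
F = -1
g(V, J) = J + V
g(k(3, -1), F)*(35 + 0) = (-1 + 2*(2 + 3)/(-3 - 1))*(35 + 0) = (-1 + 2*5/(-4))*35 = (-1 + 2*(-¼)*5)*35 = (-1 - 5/2)*35 = -7/2*35 = -245/2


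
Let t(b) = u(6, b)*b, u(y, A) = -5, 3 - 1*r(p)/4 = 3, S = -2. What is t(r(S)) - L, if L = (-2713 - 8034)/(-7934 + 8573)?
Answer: 10747/639 ≈ 16.818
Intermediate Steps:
r(p) = 0 (r(p) = 12 - 4*3 = 12 - 12 = 0)
L = -10747/639 ≈ -16.818
t(b) = -5*b
t(r(S)) - L = -5*0 - 1*(-10747/639) = 0 + 10747/639 = 10747/639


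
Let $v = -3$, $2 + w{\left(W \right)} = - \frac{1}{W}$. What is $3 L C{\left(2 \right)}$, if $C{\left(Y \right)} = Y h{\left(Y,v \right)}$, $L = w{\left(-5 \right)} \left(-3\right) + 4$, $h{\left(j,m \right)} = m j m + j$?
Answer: $1128$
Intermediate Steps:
$w{\left(W \right)} = -2 - \frac{1}{W}$
$h{\left(j,m \right)} = j + j m^{2}$ ($h{\left(j,m \right)} = j m m + j = j m^{2} + j = j + j m^{2}$)
$L = \frac{47}{5}$ ($L = \left(-2 - \frac{1}{-5}\right) \left(-3\right) + 4 = \left(-2 - - \frac{1}{5}\right) \left(-3\right) + 4 = \left(-2 + \frac{1}{5}\right) \left(-3\right) + 4 = \left(- \frac{9}{5}\right) \left(-3\right) + 4 = \frac{27}{5} + 4 = \frac{47}{5} \approx 9.4$)
$C{\left(Y \right)} = 10 Y^{2}$ ($C{\left(Y \right)} = Y Y \left(1 + \left(-3\right)^{2}\right) = Y Y \left(1 + 9\right) = Y Y 10 = Y 10 Y = 10 Y^{2}$)
$3 L C{\left(2 \right)} = 3 \cdot \frac{47}{5} \cdot 10 \cdot 2^{2} = \frac{141 \cdot 10 \cdot 4}{5} = \frac{141}{5} \cdot 40 = 1128$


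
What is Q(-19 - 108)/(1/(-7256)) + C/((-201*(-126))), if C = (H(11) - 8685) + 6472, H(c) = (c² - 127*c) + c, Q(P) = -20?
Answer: 1837652821/12663 ≈ 1.4512e+5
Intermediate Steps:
H(c) = c² - 126*c
C = -3478 (C = (11*(-126 + 11) - 8685) + 6472 = (11*(-115) - 8685) + 6472 = (-1265 - 8685) + 6472 = -9950 + 6472 = -3478)
Q(-19 - 108)/(1/(-7256)) + C/((-201*(-126))) = -20/(1/(-7256)) - 3478/((-201*(-126))) = -20/(-1/7256) - 3478/25326 = -20*(-7256) - 3478*1/25326 = 145120 - 1739/12663 = 1837652821/12663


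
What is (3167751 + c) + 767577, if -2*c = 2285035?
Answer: 5585621/2 ≈ 2.7928e+6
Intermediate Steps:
c = -2285035/2 (c = -1/2*2285035 = -2285035/2 ≈ -1.1425e+6)
(3167751 + c) + 767577 = (3167751 - 2285035/2) + 767577 = 4050467/2 + 767577 = 5585621/2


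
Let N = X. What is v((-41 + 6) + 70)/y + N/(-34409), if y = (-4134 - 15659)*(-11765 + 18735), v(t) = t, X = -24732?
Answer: 682391302681/949393927778 ≈ 0.71877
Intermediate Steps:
N = -24732
y = -137957210 (y = -19793*6970 = -137957210)
v((-41 + 6) + 70)/y + N/(-34409) = ((-41 + 6) + 70)/(-137957210) - 24732/(-34409) = (-35 + 70)*(-1/137957210) - 24732*(-1/34409) = 35*(-1/137957210) + 24732/34409 = -7/27591442 + 24732/34409 = 682391302681/949393927778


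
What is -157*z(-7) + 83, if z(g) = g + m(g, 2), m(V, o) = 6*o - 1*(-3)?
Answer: -1173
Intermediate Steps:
m(V, o) = 3 + 6*o (m(V, o) = 6*o + 3 = 3 + 6*o)
z(g) = 15 + g (z(g) = g + (3 + 6*2) = g + (3 + 12) = g + 15 = 15 + g)
-157*z(-7) + 83 = -157*(15 - 7) + 83 = -157*8 + 83 = -1256 + 83 = -1173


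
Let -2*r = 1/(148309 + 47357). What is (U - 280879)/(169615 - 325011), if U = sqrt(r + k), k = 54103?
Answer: 280879/155396 - sqrt(2071343285832435)/30405713736 ≈ 1.8060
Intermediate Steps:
r = -1/391332 (r = -1/(2*(148309 + 47357)) = -1/2/195666 = -1/2*1/195666 = -1/391332 ≈ -2.5554e-6)
U = sqrt(2071343285832435)/195666 (U = sqrt(-1/391332 + 54103) = sqrt(21172235195/391332) = sqrt(2071343285832435)/195666 ≈ 232.60)
(U - 280879)/(169615 - 325011) = (sqrt(2071343285832435)/195666 - 280879)/(169615 - 325011) = (-280879 + sqrt(2071343285832435)/195666)/(-155396) = (-280879 + sqrt(2071343285832435)/195666)*(-1/155396) = 280879/155396 - sqrt(2071343285832435)/30405713736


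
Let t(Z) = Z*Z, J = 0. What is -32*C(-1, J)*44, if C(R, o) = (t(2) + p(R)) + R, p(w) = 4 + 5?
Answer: -16896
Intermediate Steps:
t(Z) = Z²
p(w) = 9
C(R, o) = 13 + R (C(R, o) = (2² + 9) + R = (4 + 9) + R = 13 + R)
-32*C(-1, J)*44 = -32*(13 - 1)*44 = -32*12*44 = -384*44 = -16896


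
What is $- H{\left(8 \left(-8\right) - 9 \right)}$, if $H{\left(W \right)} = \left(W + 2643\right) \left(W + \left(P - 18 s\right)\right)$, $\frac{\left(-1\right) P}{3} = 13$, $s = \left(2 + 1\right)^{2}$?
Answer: $704180$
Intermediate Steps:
$s = 9$ ($s = 3^{2} = 9$)
$P = -39$ ($P = \left(-3\right) 13 = -39$)
$H{\left(W \right)} = \left(-201 + W\right) \left(2643 + W\right)$ ($H{\left(W \right)} = \left(W + 2643\right) \left(W - 201\right) = \left(2643 + W\right) \left(W - 201\right) = \left(2643 + W\right) \left(-201 + W\right) = \left(-201 + W\right) \left(2643 + W\right)$)
$- H{\left(8 \left(-8\right) - 9 \right)} = - (-531243 + \left(8 \left(-8\right) - 9\right)^{2} + 2442 \left(8 \left(-8\right) - 9\right)) = - (-531243 + \left(-64 - 9\right)^{2} + 2442 \left(-64 - 9\right)) = - (-531243 + \left(-73\right)^{2} + 2442 \left(-73\right)) = - (-531243 + 5329 - 178266) = \left(-1\right) \left(-704180\right) = 704180$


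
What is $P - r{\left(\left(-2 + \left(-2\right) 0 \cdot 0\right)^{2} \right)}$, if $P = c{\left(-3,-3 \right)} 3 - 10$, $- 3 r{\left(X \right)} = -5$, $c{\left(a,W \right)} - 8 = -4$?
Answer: $\frac{1}{3} \approx 0.33333$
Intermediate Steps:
$c{\left(a,W \right)} = 4$ ($c{\left(a,W \right)} = 8 - 4 = 4$)
$r{\left(X \right)} = \frac{5}{3}$ ($r{\left(X \right)} = \left(- \frac{1}{3}\right) \left(-5\right) = \frac{5}{3}$)
$P = 2$ ($P = 4 \cdot 3 - 10 = 12 - 10 = 2$)
$P - r{\left(\left(-2 + \left(-2\right) 0 \cdot 0\right)^{2} \right)} = 2 - \frac{5}{3} = \frac{1}{3}$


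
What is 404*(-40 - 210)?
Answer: -101000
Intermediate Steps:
404*(-40 - 210) = 404*(-250) = -101000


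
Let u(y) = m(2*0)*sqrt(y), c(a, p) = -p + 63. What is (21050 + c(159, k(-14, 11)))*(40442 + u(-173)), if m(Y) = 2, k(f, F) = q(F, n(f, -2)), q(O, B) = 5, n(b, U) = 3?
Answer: 853649736 + 42216*I*sqrt(173) ≈ 8.5365e+8 + 5.5527e+5*I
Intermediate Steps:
k(f, F) = 5
c(a, p) = 63 - p
u(y) = 2*sqrt(y)
(21050 + c(159, k(-14, 11)))*(40442 + u(-173)) = (21050 + (63 - 1*5))*(40442 + 2*sqrt(-173)) = (21050 + (63 - 5))*(40442 + 2*(I*sqrt(173))) = (21050 + 58)*(40442 + 2*I*sqrt(173)) = 21108*(40442 + 2*I*sqrt(173)) = 853649736 + 42216*I*sqrt(173)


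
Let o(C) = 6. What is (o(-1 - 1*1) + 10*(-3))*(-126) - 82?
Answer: 2942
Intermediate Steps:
(o(-1 - 1*1) + 10*(-3))*(-126) - 82 = (6 + 10*(-3))*(-126) - 82 = (6 - 30)*(-126) - 82 = -24*(-126) - 82 = 3024 - 82 = 2942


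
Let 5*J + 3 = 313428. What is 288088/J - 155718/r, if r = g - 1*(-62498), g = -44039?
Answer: -70529626/18366705 ≈ -3.8401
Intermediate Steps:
J = 62685 (J = -3/5 + (1/5)*313428 = -3/5 + 313428/5 = 62685)
r = 18459 (r = -44039 - 1*(-62498) = -44039 + 62498 = 18459)
288088/J - 155718/r = 288088/62685 - 155718/18459 = 288088*(1/62685) - 155718*1/18459 = 288088/62685 - 17302/2051 = -70529626/18366705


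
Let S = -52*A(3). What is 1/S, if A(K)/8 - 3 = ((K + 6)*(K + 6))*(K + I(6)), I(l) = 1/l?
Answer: -1/107952 ≈ -9.2634e-6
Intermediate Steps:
A(K) = 24 + 8*(6 + K)²*(⅙ + K) (A(K) = 24 + 8*(((K + 6)*(K + 6))*(K + 1/6)) = 24 + 8*(((6 + K)*(6 + K))*(K + ⅙)) = 24 + 8*((6 + K)²*(⅙ + K)) = 24 + 8*(6 + K)²*(⅙ + K))
S = -107952 (S = -52*(72 + 8*3³ + 304*3 + (292/3)*3²) = -52*(72 + 8*27 + 912 + (292/3)*9) = -52*(72 + 216 + 912 + 876) = -52*2076 = -107952)
1/S = 1/(-107952) = -1/107952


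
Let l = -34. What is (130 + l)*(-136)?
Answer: -13056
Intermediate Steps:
(130 + l)*(-136) = (130 - 34)*(-136) = 96*(-136) = -13056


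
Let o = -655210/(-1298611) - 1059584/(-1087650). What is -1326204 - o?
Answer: -936589023108670462/706217127075 ≈ -1.3262e+6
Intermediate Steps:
o = 1044313297162/706217127075 (o = -655210*(-1/1298611) - 1059584*(-1/1087650) = 655210/1298611 + 529792/543825 = 1044313297162/706217127075 ≈ 1.4787)
-1326204 - o = -1326204 - 1*1044313297162/706217127075 = -1326204 - 1044313297162/706217127075 = -936589023108670462/706217127075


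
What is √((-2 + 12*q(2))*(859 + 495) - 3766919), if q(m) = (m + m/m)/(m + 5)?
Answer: I*√184370515/7 ≈ 1939.8*I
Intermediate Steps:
q(m) = (1 + m)/(5 + m) (q(m) = (m + 1)/(5 + m) = (1 + m)/(5 + m))
√((-2 + 12*q(2))*(859 + 495) - 3766919) = √((-2 + 12*((1 + 2)/(5 + 2)))*(859 + 495) - 3766919) = √((-2 + 12*(3/7))*1354 - 3766919) = √((-2 + 36/7)*1354 - 3766919) = √((22/7)*1354 - 3766919) = √(29788/7 - 3766919) = √(-26338645/7) = I*√184370515/7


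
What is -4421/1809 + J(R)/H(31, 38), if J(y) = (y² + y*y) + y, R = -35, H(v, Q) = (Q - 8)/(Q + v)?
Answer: 20087339/3618 ≈ 5552.1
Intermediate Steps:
H(v, Q) = (-8 + Q)/(Q + v)
J(y) = y + 2*y² (J(y) = (y² + y²) + y = 2*y² + y = y + 2*y²)
-4421/1809 + J(R)/H(31, 38) = -4421/1809 + (-35*(1 + 2*(-35)))/(((-8 + 38)/(38 + 31))) = -4421*1/1809 + (-35*(1 - 70))/((30/69)) = -4421/1809 + (-35*(-69))/(((1/69)*30)) = -4421/1809 + 2415/(10/23) = -4421/1809 + 2415*(23/10) = -4421/1809 + 11109/2 = 20087339/3618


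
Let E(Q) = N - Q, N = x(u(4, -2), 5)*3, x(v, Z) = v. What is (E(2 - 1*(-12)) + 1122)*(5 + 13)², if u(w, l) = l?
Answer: 357048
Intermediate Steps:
N = -6 (N = -2*3 = -6)
E(Q) = -6 - Q
(E(2 - 1*(-12)) + 1122)*(5 + 13)² = ((-6 - (2 - 1*(-12))) + 1122)*(5 + 13)² = ((-6 - (2 + 12)) + 1122)*18² = ((-6 - 1*14) + 1122)*324 = ((-6 - 14) + 1122)*324 = (-20 + 1122)*324 = 1102*324 = 357048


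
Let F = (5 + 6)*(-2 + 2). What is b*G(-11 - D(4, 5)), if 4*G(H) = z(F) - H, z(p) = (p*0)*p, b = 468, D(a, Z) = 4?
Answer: 1755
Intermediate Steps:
F = 0 (F = 11*0 = 0)
z(p) = 0 (z(p) = 0*p = 0)
G(H) = -H/4 (G(H) = (0 - H)/4 = (-H)/4 = -H/4)
b*G(-11 - D(4, 5)) = 468*(-(-11 - 1*4)/4) = 468*(-(-11 - 4)/4) = 468*(-¼*(-15)) = 468*(15/4) = 1755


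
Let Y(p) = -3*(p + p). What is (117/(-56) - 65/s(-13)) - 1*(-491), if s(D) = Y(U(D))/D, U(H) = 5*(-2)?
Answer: 84503/168 ≈ 502.99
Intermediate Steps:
U(H) = -10
Y(p) = -6*p
s(D) = 60/D (s(D) = (-6*(-10))/D = 60/D)
(117/(-56) - 65/s(-13)) - 1*(-491) = (117/(-56) - 65/(60/(-13))) - 1*(-491) = (117*(-1/56) - 65/(60*(-1/13))) + 491 = (-117/56 - 65/(-60/13)) + 491 = (-117/56 - 65*(-13/60)) + 491 = (-117/56 + 169/12) + 491 = 2015/168 + 491 = 84503/168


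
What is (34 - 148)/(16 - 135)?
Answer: 114/119 ≈ 0.95798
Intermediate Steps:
(34 - 148)/(16 - 135) = -114/(-119) = -114*(-1/119) = 114/119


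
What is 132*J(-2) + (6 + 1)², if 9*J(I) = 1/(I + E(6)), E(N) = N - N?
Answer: 125/3 ≈ 41.667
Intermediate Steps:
E(N) = 0
J(I) = 1/(9*I) (J(I) = 1/(9*(I + 0)) = 1/(9*I))
132*J(-2) + (6 + 1)² = 132*((⅑)/(-2)) + (6 + 1)² = 132*((⅑)*(-½)) + 7² = 132*(-1/18) + 49 = -22/3 + 49 = 125/3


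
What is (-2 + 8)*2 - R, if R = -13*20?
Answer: 272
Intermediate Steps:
R = -260
(-2 + 8)*2 - R = (-2 + 8)*2 - 1*(-260) = 6*2 + 260 = 12 + 260 = 272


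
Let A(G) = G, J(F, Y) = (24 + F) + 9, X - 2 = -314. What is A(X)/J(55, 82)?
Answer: -39/11 ≈ -3.5455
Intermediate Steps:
X = -312 (X = 2 - 314 = -312)
J(F, Y) = 33 + F
A(X)/J(55, 82) = -312/(33 + 55) = -312/88 = -312*1/88 = -39/11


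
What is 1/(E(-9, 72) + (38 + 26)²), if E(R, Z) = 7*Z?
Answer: 1/4600 ≈ 0.00021739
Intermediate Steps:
1/(E(-9, 72) + (38 + 26)²) = 1/(7*72 + (38 + 26)²) = 1/(504 + 64²) = 1/(504 + 4096) = 1/4600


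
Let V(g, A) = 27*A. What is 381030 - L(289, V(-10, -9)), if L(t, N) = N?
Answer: 381273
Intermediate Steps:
381030 - L(289, V(-10, -9)) = 381030 - 27*(-9) = 381030 - 1*(-243) = 381030 + 243 = 381273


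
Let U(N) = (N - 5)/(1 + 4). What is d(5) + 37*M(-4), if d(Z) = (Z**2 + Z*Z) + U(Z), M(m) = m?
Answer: -98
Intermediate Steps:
U(N) = -1 + N/5 (U(N) = (-5 + N)/5 = (-5 + N)*(1/5) = -1 + N/5)
d(Z) = -1 + 2*Z**2 + Z/5 (d(Z) = (Z**2 + Z*Z) + (-1 + Z/5) = (Z**2 + Z**2) + (-1 + Z/5) = 2*Z**2 + (-1 + Z/5) = -1 + 2*Z**2 + Z/5)
d(5) + 37*M(-4) = (-1 + 2*5**2 + (1/5)*5) + 37*(-4) = (-1 + 2*25 + 1) - 148 = (-1 + 50 + 1) - 148 = 50 - 148 = -98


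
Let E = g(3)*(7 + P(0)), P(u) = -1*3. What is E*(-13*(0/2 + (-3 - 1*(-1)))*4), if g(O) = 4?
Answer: 1664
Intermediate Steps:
P(u) = -3
E = 16 (E = 4*(7 - 3) = 4*4 = 16)
E*(-13*(0/2 + (-3 - 1*(-1)))*4) = 16*(-13*(0/2 + (-3 - 1*(-1)))*4) = 16*(-13*(0*(1/2) + (-3 + 1))*4) = 16*(-13*(0 - 2)*4) = 16*(-(-26)*4) = 16*(-13*(-8)) = 16*104 = 1664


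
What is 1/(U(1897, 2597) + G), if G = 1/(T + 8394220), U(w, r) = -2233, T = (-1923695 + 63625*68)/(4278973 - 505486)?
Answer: -10558494149315/23577117434162566 ≈ -0.00044783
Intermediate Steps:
T = 800935/1257829 (T = (-1923695 + 4326500)/3773487 = 2402805*(1/3773487) = 800935/1257829 ≈ 0.63676)
G = 1257829/10558494149315 (G = 1/(800935/1257829 + 8394220) = 1/(10558494149315/1257829) = 1257829/10558494149315 ≈ 1.1913e-7)
1/(U(1897, 2597) + G) = 1/(-2233 + 1257829/10558494149315) = 1/(-23577117434162566/10558494149315) = -10558494149315/23577117434162566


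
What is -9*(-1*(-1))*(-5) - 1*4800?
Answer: -4755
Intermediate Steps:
-9*(-1*(-1))*(-5) - 1*4800 = -9*(-5) - 4800 = 45 - 4800 = -4755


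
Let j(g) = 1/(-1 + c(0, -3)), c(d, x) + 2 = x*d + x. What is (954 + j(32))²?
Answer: 32752729/36 ≈ 9.0980e+5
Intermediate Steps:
c(d, x) = -2 + x + d*x (c(d, x) = -2 + (x*d + x) = -2 + (d*x + x) = -2 + (x + d*x) = -2 + x + d*x)
j(g) = -⅙ (j(g) = 1/(-1 + (-2 - 3 + 0*(-3))) = 1/(-1 + (-2 - 3 + 0)) = 1/(-1 - 5) = 1/(-6) = -⅙)
(954 + j(32))² = (954 - ⅙)² = (5723/6)² = 32752729/36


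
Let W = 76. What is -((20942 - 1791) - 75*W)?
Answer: -13451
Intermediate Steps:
-((20942 - 1791) - 75*W) = -((20942 - 1791) - 75*76) = -(19151 - 1*5700) = -(19151 - 5700) = -1*13451 = -13451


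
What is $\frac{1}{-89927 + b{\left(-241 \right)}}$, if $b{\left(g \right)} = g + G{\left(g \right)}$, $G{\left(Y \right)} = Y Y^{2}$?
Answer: $- \frac{1}{14087689} \approx -7.0984 \cdot 10^{-8}$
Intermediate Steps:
$G{\left(Y \right)} = Y^{3}$
$b{\left(g \right)} = g + g^{3}$
$\frac{1}{-89927 + b{\left(-241 \right)}} = \frac{1}{-89927 + \left(-241 + \left(-241\right)^{3}\right)} = \frac{1}{-89927 - 13997762} = \frac{1}{-14087689} = - \frac{1}{14087689}$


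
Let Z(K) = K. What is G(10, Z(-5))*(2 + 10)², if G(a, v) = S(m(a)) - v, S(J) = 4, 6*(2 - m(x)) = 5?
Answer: 1296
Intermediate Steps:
m(x) = 7/6 (m(x) = 2 - ⅙*5 = 2 - ⅚ = 7/6)
G(a, v) = 4 - v
G(10, Z(-5))*(2 + 10)² = (4 - 1*(-5))*(2 + 10)² = (4 + 5)*12² = 9*144 = 1296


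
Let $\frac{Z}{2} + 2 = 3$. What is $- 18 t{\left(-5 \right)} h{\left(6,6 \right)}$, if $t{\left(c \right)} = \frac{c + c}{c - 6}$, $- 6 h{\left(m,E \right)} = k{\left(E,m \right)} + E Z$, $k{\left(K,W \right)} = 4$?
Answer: $\frac{480}{11} \approx 43.636$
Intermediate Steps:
$Z = 2$ ($Z = -4 + 2 \cdot 3 = -4 + 6 = 2$)
$h{\left(m,E \right)} = - \frac{2}{3} - \frac{E}{3}$ ($h{\left(m,E \right)} = - \frac{4 + E 2}{6} = - \frac{4 + 2 E}{6} = - \frac{2}{3} - \frac{E}{3}$)
$t{\left(c \right)} = \frac{2 c}{-6 + c}$
$- 18 t{\left(-5 \right)} h{\left(6,6 \right)} = - 18 \cdot 2 \left(-5\right) \frac{1}{-6 - 5} \left(- \frac{2}{3} - 2\right) = - 18 \cdot 2 \left(-5\right) \frac{1}{-11} \left(- \frac{2}{3} - 2\right) = - 18 \cdot 2 \left(-5\right) \left(- \frac{1}{11}\right) \left(- \frac{8}{3}\right) = \left(-18\right) \frac{10}{11} \left(- \frac{8}{3}\right) = \left(- \frac{180}{11}\right) \left(- \frac{8}{3}\right) = \frac{480}{11}$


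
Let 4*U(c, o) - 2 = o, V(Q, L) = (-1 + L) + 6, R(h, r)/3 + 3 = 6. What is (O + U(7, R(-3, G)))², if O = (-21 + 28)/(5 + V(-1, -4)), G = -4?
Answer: 2209/144 ≈ 15.340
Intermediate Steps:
R(h, r) = 9 (R(h, r) = -9 + 3*6 = -9 + 18 = 9)
V(Q, L) = 5 + L
U(c, o) = ½ + o/4
O = 7/6 (O = (-21 + 28)/(5 + (5 - 4)) = 7/(5 + 1) = 7/6 ≈ 1.1667)
(O + U(7, R(-3, G)))² = (7/6 + (½ + (¼)*9))² = (7/6 + (½ + 9/4))² = (7/6 + 11/4)² = (47/12)² = 2209/144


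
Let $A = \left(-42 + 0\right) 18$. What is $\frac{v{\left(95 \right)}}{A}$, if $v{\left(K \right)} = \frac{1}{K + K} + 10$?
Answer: $- \frac{1901}{143640} \approx -0.013234$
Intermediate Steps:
$A = -756$ ($A = \left(-42\right) 18 = -756$)
$v{\left(K \right)} = 10 + \frac{1}{2 K}$ ($v{\left(K \right)} = \frac{1}{2 K} + 10 = 10 + \frac{1}{2 K}$)
$\frac{v{\left(95 \right)}}{A} = \frac{10 + \frac{1}{2 \cdot 95}}{-756} = \left(10 + \frac{1}{2} \cdot \frac{1}{95}\right) \left(- \frac{1}{756}\right) = \left(10 + \frac{1}{190}\right) \left(- \frac{1}{756}\right) = \frac{1901}{190} \left(- \frac{1}{756}\right) = - \frac{1901}{143640}$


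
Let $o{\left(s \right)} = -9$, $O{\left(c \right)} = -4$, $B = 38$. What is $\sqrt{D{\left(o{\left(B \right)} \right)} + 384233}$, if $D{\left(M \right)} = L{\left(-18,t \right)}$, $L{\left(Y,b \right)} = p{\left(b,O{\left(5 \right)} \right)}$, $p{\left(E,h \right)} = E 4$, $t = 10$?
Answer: $3 \sqrt{42697} \approx 619.9$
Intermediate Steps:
$p{\left(E,h \right)} = 4 E$
$L{\left(Y,b \right)} = 4 b$
$D{\left(M \right)} = 40$ ($D{\left(M \right)} = 4 \cdot 10 = 40$)
$\sqrt{D{\left(o{\left(B \right)} \right)} + 384233} = \sqrt{40 + 384233} = \sqrt{384273} = 3 \sqrt{42697}$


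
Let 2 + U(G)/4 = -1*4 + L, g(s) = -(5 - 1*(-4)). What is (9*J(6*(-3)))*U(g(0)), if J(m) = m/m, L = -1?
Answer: -252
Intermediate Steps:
g(s) = -9 (g(s) = -(5 + 4) = -1*9 = -9)
U(G) = -28 (U(G) = -8 + 4*(-1*4 - 1) = -8 + 4*(-4 - 1) = -8 + 4*(-5) = -8 - 20 = -28)
J(m) = 1
(9*J(6*(-3)))*U(g(0)) = (9*1)*(-28) = 9*(-28) = -252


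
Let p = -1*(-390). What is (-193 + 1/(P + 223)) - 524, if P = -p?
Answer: -119740/167 ≈ -717.01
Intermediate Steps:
p = 390
P = -390 (P = -1*390 = -390)
(-193 + 1/(P + 223)) - 524 = (-193 + 1/(-390 + 223)) - 524 = (-193 + 1/(-167)) - 524 = (-193 - 1/167) - 524 = -32232/167 - 524 = -119740/167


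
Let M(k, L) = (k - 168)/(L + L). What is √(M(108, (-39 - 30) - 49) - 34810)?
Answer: 5*I*√4846909/59 ≈ 186.57*I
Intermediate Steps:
M(k, L) = (-168 + k)/(2*L) (M(k, L) = (-168 + k)/((2*L)) = (-168 + k)*(1/(2*L)) = (-168 + k)/(2*L))
√(M(108, (-39 - 30) - 49) - 34810) = √((-168 + 108)/(2*((-39 - 30) - 49)) - 34810) = √((½)*(-60)/(-69 - 49) - 34810) = √((½)*(-60)/(-118) - 34810) = √((½)*(-1/118)*(-60) - 34810) = √(15/59 - 34810) = √(-2053775/59) = 5*I*√4846909/59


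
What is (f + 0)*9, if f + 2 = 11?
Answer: 81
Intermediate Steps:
f = 9 (f = -2 + 11 = 9)
(f + 0)*9 = (9 + 0)*9 = 9*9 = 81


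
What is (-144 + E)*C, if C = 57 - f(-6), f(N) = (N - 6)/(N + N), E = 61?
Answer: -4648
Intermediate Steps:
f(N) = (-6 + N)/(2*N) (f(N) = (-6 + N)/((2*N)) = (-6 + N)*(1/(2*N)) = (-6 + N)/(2*N))
C = 56 (C = 57 - (-6 - 6)/(2*(-6)) = 57 - (-1)*(-12)/(2*6) = 57 - 1*1 = 57 - 1 = 56)
(-144 + E)*C = (-144 + 61)*56 = -83*56 = -4648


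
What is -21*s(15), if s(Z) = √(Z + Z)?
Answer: -21*√30 ≈ -115.02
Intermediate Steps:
s(Z) = √2*√Z (s(Z) = √(2*Z) = √2*√Z)
-21*s(15) = -21*√2*√15 = -21*√30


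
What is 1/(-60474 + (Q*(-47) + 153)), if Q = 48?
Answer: -1/62577 ≈ -1.5980e-5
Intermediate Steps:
1/(-60474 + (Q*(-47) + 153)) = 1/(-60474 + (48*(-47) + 153)) = 1/(-60474 + (-2256 + 153)) = 1/(-60474 - 2103) = 1/(-62577) = -1/62577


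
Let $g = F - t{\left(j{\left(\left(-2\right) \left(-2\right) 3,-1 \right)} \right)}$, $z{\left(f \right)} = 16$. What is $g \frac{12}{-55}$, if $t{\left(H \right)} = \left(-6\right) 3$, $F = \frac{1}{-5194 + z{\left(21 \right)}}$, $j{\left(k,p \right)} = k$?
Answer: $- \frac{16946}{4315} \approx -3.9272$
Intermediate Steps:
$F = - \frac{1}{5178}$ ($F = \frac{1}{-5194 + 16} = \frac{1}{-5178} = - \frac{1}{5178} \approx -0.00019312$)
$t{\left(H \right)} = -18$
$g = \frac{93203}{5178}$ ($g = - \frac{1}{5178} - -18 = - \frac{1}{5178} + 18 = \frac{93203}{5178} \approx 18.0$)
$g \frac{12}{-55} = \frac{93203 \frac{12}{-55}}{5178} = \frac{93203 \cdot 12 \left(- \frac{1}{55}\right)}{5178} = \frac{93203}{5178} \left(- \frac{12}{55}\right) = - \frac{16946}{4315}$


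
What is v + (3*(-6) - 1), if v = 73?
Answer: 54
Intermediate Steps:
v + (3*(-6) - 1) = 73 + (3*(-6) - 1) = 73 + (-18 - 1) = 73 - 19 = 54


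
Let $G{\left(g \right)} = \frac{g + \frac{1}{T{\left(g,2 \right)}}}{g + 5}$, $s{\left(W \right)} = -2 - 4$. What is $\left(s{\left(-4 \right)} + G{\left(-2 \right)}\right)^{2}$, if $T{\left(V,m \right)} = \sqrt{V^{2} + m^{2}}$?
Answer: $\frac{1067}{24} - \frac{10 \sqrt{2}}{9} \approx 42.887$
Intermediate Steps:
$s{\left(W \right)} = -6$ ($s{\left(W \right)} = -2 - 4 = -6$)
$G{\left(g \right)} = \frac{g + \frac{1}{\sqrt{4 + g^{2}}}}{5 + g}$ ($G{\left(g \right)} = \frac{g + \frac{1}{\sqrt{g^{2} + 2^{2}}}}{g + 5} = \frac{g + \frac{1}{\sqrt{g^{2} + 4}}}{5 + g} = \frac{g + \frac{1}{\sqrt{4 + g^{2}}}}{5 + g}$)
$\left(s{\left(-4 \right)} + G{\left(-2 \right)}\right)^{2} = \left(-6 + \frac{1 - 2 \sqrt{4 + \left(-2\right)^{2}}}{\sqrt{4 + \left(-2\right)^{2}} \left(5 - 2\right)}\right)^{2} = \left(-6 + \frac{1 - 2 \sqrt{4 + 4}}{\sqrt{4 + 4} \cdot 3}\right)^{2} = \left(-6 + \frac{1}{\sqrt{8}} \cdot \frac{1}{3} \left(1 - 2 \sqrt{8}\right)\right)^{2} = \left(-6 + \frac{\sqrt{2}}{4} \cdot \frac{1}{3} \left(1 - 2 \cdot 2 \sqrt{2}\right)\right)^{2} = \left(-6 + \frac{\sqrt{2}}{4} \cdot \frac{1}{3} \left(1 - 4 \sqrt{2}\right)\right)^{2} = \left(-6 + \frac{\sqrt{2} \left(1 - 4 \sqrt{2}\right)}{12}\right)^{2}$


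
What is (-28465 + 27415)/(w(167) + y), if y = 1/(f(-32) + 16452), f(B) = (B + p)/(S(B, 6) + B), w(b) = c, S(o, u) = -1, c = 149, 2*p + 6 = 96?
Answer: -57004815/8089258 ≈ -7.0470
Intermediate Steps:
p = 45 (p = -3 + (1/2)*96 = -3 + 48 = 45)
w(b) = 149
f(B) = (45 + B)/(-1 + B) (f(B) = (B + 45)/(-1 + B) = (45 + B)/(-1 + B))
y = 33/542903 (y = 1/((45 - 32)/(-1 - 32) + 16452) = 1/(13/(-33) + 16452) = 1/(-1/33*13 + 16452) = 1/(-13/33 + 16452) = 1/(542903/33) = 33/542903 ≈ 6.0784e-5)
(-28465 + 27415)/(w(167) + y) = (-28465 + 27415)/(149 + 33/542903) = -1050/80892580/542903 = -1050*542903/80892580 = -57004815/8089258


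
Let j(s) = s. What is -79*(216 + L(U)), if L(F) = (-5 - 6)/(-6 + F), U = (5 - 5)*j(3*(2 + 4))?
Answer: -103253/6 ≈ -17209.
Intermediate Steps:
U = 0 (U = (5 - 5)*(3*(2 + 4)) = 0*(3*6) = 0*18 = 0)
L(F) = -11/(-6 + F)
-79*(216 + L(U)) = -79*(216 - 11/(-6 + 0)) = -79*(216 - 11/(-6)) = -79*(216 - 11*(-⅙)) = -79*(216 + 11/6) = -79*1307/6 = -103253/6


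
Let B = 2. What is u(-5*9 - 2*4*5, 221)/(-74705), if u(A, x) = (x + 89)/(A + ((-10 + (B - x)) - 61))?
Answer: 62/5602875 ≈ 1.1066e-5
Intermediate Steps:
u(A, x) = (89 + x)/(-69 + A - x) (u(A, x) = (x + 89)/(A + ((-10 + (2 - x)) - 61)) = (89 + x)/(A + ((-8 - x) - 61)) = (89 + x)/(A + (-69 - x)) = (89 + x)/(-69 + A - x))
u(-5*9 - 2*4*5, 221)/(-74705) = ((89 + 221)/(-69 + (-5*9 - 2*4*5) - 1*221))/(-74705) = (310/(-69 + (-45 - 8*5) - 221))*(-1/74705) = (310/(-69 + (-45 - 40) - 221))*(-1/74705) = (310/(-69 - 85 - 221))*(-1/74705) = (310/(-375))*(-1/74705) = -1/375*310*(-1/74705) = -62/75*(-1/74705) = 62/5602875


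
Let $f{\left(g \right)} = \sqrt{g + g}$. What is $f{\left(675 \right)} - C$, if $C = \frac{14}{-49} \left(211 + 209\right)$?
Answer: $120 + 15 \sqrt{6} \approx 156.74$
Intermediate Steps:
$C = -120$ ($C = 14 \left(- \frac{1}{49}\right) 420 = \left(- \frac{2}{7}\right) 420 = -120$)
$f{\left(g \right)} = \sqrt{2} \sqrt{g}$ ($f{\left(g \right)} = \sqrt{2 g} = \sqrt{2} \sqrt{g}$)
$f{\left(675 \right)} - C = \sqrt{2} \sqrt{675} - -120 = \sqrt{2} \cdot 15 \sqrt{3} + 120 = 15 \sqrt{6} + 120 = 120 + 15 \sqrt{6}$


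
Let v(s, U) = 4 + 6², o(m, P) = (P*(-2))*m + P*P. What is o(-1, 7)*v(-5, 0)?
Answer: 2520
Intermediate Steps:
o(m, P) = P² - 2*P*m (o(m, P) = (-2*P)*m + P² = -2*P*m + P² = P² - 2*P*m)
v(s, U) = 40 (v(s, U) = 4 + 36 = 40)
o(-1, 7)*v(-5, 0) = (7*(7 - 2*(-1)))*40 = (7*(7 + 2))*40 = (7*9)*40 = 63*40 = 2520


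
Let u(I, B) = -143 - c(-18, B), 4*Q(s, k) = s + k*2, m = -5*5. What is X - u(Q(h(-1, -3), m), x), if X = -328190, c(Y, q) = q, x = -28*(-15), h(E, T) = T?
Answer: -327627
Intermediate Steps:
x = 420
m = -25
Q(s, k) = k/2 + s/4 (Q(s, k) = (s + k*2)/4 = (s + 2*k)/4 = k/2 + s/4)
u(I, B) = -143 - B
X - u(Q(h(-1, -3), m), x) = -328190 - (-143 - 1*420) = -328190 - (-143 - 420) = -328190 - 1*(-563) = -328190 + 563 = -327627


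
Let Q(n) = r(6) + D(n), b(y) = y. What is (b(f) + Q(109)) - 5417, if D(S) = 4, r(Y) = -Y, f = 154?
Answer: -5265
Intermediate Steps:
Q(n) = -2 (Q(n) = -1*6 + 4 = -6 + 4 = -2)
(b(f) + Q(109)) - 5417 = (154 - 2) - 5417 = 152 - 5417 = -5265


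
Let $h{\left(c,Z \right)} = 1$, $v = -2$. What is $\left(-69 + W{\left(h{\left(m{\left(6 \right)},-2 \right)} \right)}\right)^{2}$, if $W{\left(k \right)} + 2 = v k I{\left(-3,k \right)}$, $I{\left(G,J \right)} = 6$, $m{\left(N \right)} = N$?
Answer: $6889$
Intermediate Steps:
$W{\left(k \right)} = -2 - 12 k$ ($W{\left(k \right)} = -2 + - 2 k 6 = -2 - 12 k$)
$\left(-69 + W{\left(h{\left(m{\left(6 \right)},-2 \right)} \right)}\right)^{2} = \left(-69 - 14\right)^{2} = \left(-83\right)^{2} = 6889$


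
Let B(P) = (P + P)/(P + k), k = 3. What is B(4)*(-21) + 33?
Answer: 9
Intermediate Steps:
B(P) = 2*P/(3 + P) (B(P) = (P + P)/(P + 3) = (2*P)/(3 + P) = 2*P/(3 + P))
B(4)*(-21) + 33 = (2*4/(3 + 4))*(-21) + 33 = (2*4/7)*(-21) + 33 = (2*4*(⅐))*(-21) + 33 = (8/7)*(-21) + 33 = -24 + 33 = 9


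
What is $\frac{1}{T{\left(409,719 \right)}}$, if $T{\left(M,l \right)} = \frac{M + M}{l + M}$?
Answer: $\frac{564}{409} \approx 1.379$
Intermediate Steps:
$T{\left(M,l \right)} = \frac{2 M}{M + l}$
$\frac{1}{T{\left(409,719 \right)}} = \frac{1}{2 \cdot 409 \frac{1}{409 + 719}} = \frac{1}{2 \cdot 409 \cdot \frac{1}{1128}} = \frac{1}{\frac{409}{564}} = \frac{564}{409}$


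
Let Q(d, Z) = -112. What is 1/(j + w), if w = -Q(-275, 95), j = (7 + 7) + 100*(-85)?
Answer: -1/8374 ≈ -0.00011942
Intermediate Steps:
j = -8486 (j = 14 - 8500 = -8486)
w = 112 (w = -1*(-112) = 112)
1/(j + w) = 1/(-8486 + 112) = 1/(-8374) = -1/8374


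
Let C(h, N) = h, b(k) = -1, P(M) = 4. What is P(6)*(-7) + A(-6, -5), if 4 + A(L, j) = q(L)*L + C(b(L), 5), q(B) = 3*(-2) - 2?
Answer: 15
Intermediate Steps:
q(B) = -8 (q(B) = -6 - 2 = -8)
A(L, j) = -5 - 8*L (A(L, j) = -4 + (-8*L - 1) = -4 + (-1 - 8*L) = -5 - 8*L)
P(6)*(-7) + A(-6, -5) = 4*(-7) + (-5 - 8*(-6)) = -28 + (-5 + 48) = -28 + 43 = 15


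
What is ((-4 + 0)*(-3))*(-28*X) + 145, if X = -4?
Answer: 1489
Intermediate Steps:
((-4 + 0)*(-3))*(-28*X) + 145 = ((-4 + 0)*(-3))*(-28*(-4)) + 145 = -4*(-3)*112 + 145 = 12*112 + 145 = 1344 + 145 = 1489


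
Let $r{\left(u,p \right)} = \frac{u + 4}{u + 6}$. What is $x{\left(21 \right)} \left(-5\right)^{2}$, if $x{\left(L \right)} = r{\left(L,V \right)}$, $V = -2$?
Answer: $\frac{625}{27} \approx 23.148$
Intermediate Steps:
$r{\left(u,p \right)} = \frac{4 + u}{6 + u}$
$x{\left(L \right)} = \frac{4 + L}{6 + L}$
$x{\left(21 \right)} \left(-5\right)^{2} = \frac{4 + 21}{6 + 21} \left(-5\right)^{2} = \frac{1}{27} \cdot 25 \cdot 25 = \frac{25}{27} \cdot 25 = \frac{625}{27}$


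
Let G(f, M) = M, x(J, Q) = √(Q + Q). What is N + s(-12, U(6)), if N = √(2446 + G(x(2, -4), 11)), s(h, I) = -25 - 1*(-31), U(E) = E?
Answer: 6 + 3*√273 ≈ 55.568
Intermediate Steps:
x(J, Q) = √2*√Q (x(J, Q) = √(2*Q) = √2*√Q)
s(h, I) = 6 (s(h, I) = -25 + 31 = 6)
N = 3*√273 (N = √(2446 + 11) = √2457 = 3*√273 ≈ 49.568)
N + s(-12, U(6)) = 3*√273 + 6 = 6 + 3*√273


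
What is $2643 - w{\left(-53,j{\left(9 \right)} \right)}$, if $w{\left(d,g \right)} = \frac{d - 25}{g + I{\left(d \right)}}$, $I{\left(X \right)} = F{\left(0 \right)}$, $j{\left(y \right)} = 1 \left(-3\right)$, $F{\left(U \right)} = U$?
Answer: $2617$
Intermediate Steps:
$j{\left(y \right)} = -3$
$I{\left(X \right)} = 0$
$w{\left(d,g \right)} = \frac{-25 + d}{g}$ ($w{\left(d,g \right)} = \frac{d - 25}{g + 0} = \frac{-25 + d}{g}$)
$2643 - w{\left(-53,j{\left(9 \right)} \right)} = 2643 - \frac{-25 - 53}{-3} = 2643 - \left(- \frac{1}{3}\right) \left(-78\right) = 2643 - 26 = 2617$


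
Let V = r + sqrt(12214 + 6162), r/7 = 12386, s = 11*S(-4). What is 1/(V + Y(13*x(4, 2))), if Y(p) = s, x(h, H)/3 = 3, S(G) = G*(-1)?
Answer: 43373/3762425070 - sqrt(4594)/3762425070 ≈ 1.1510e-5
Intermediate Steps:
S(G) = -G
x(h, H) = 9 (x(h, H) = 3*3 = 9)
s = 44 (s = 11*(-1*(-4)) = 11*4 = 44)
r = 86702 (r = 7*12386 = 86702)
Y(p) = 44
V = 86702 + 2*sqrt(4594) (V = 86702 + sqrt(12214 + 6162) = 86702 + sqrt(18376) = 86702 + 2*sqrt(4594) ≈ 86838.)
1/(V + Y(13*x(4, 2))) = 1/((86702 + 2*sqrt(4594)) + 44) = 1/(86746 + 2*sqrt(4594))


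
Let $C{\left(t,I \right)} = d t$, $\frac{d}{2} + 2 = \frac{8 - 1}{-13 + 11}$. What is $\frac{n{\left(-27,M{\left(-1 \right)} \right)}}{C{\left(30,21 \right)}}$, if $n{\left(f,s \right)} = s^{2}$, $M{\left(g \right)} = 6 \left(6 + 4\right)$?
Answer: $- \frac{120}{11} \approx -10.909$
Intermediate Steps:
$M{\left(g \right)} = 60$ ($M{\left(g \right)} = 6 \cdot 10 = 60$)
$d = -11$ ($d = -4 + 2 \frac{8 - 1}{-13 + 11} = -4 + 2 \frac{7}{-2} = -4 + 2 \cdot 7 \left(- \frac{1}{2}\right) = -4 + 2 \left(- \frac{7}{2}\right) = -4 - 7 = -11$)
$C{\left(t,I \right)} = - 11 t$
$\frac{n{\left(-27,M{\left(-1 \right)} \right)}}{C{\left(30,21 \right)}} = \frac{60^{2}}{\left(-11\right) 30} = \frac{3600}{-330} = 3600 \left(- \frac{1}{330}\right) = - \frac{120}{11}$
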